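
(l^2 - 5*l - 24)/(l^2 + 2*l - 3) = (l - 8)/(l - 1)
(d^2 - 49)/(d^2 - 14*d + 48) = (d^2 - 49)/(d^2 - 14*d + 48)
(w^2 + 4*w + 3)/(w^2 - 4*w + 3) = (w^2 + 4*w + 3)/(w^2 - 4*w + 3)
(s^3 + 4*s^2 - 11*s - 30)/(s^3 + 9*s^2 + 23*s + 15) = (s^2 - s - 6)/(s^2 + 4*s + 3)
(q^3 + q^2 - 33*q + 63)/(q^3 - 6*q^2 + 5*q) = (q^3 + q^2 - 33*q + 63)/(q*(q^2 - 6*q + 5))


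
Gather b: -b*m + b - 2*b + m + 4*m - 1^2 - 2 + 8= b*(-m - 1) + 5*m + 5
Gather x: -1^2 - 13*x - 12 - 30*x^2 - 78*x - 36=-30*x^2 - 91*x - 49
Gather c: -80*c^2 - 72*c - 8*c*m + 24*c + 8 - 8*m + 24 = -80*c^2 + c*(-8*m - 48) - 8*m + 32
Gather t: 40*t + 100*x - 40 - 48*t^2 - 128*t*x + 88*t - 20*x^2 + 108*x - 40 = -48*t^2 + t*(128 - 128*x) - 20*x^2 + 208*x - 80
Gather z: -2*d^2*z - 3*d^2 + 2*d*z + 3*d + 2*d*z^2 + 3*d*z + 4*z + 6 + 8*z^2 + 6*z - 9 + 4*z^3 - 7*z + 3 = -3*d^2 + 3*d + 4*z^3 + z^2*(2*d + 8) + z*(-2*d^2 + 5*d + 3)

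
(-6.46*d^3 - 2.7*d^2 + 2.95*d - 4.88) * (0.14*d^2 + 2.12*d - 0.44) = -0.9044*d^5 - 14.0732*d^4 - 2.4686*d^3 + 6.7588*d^2 - 11.6436*d + 2.1472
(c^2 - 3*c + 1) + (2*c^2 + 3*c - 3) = 3*c^2 - 2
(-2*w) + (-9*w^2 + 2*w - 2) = -9*w^2 - 2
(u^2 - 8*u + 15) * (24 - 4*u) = -4*u^3 + 56*u^2 - 252*u + 360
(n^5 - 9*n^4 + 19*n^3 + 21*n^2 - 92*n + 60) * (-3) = -3*n^5 + 27*n^4 - 57*n^3 - 63*n^2 + 276*n - 180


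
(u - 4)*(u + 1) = u^2 - 3*u - 4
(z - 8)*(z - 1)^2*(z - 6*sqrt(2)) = z^4 - 10*z^3 - 6*sqrt(2)*z^3 + 17*z^2 + 60*sqrt(2)*z^2 - 102*sqrt(2)*z - 8*z + 48*sqrt(2)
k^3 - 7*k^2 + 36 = (k - 6)*(k - 3)*(k + 2)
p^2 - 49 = (p - 7)*(p + 7)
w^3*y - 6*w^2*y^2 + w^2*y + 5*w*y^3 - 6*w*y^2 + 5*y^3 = (w - 5*y)*(w - y)*(w*y + y)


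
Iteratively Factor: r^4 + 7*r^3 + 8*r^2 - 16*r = (r + 4)*(r^3 + 3*r^2 - 4*r) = (r - 1)*(r + 4)*(r^2 + 4*r) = r*(r - 1)*(r + 4)*(r + 4)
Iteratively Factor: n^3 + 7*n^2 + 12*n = (n)*(n^2 + 7*n + 12) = n*(n + 3)*(n + 4)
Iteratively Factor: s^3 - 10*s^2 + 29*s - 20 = (s - 1)*(s^2 - 9*s + 20) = (s - 5)*(s - 1)*(s - 4)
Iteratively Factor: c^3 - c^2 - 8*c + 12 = (c + 3)*(c^2 - 4*c + 4) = (c - 2)*(c + 3)*(c - 2)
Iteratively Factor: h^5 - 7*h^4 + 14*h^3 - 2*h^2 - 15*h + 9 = (h - 3)*(h^4 - 4*h^3 + 2*h^2 + 4*h - 3) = (h - 3)*(h - 1)*(h^3 - 3*h^2 - h + 3) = (h - 3)*(h - 1)*(h + 1)*(h^2 - 4*h + 3) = (h - 3)*(h - 1)^2*(h + 1)*(h - 3)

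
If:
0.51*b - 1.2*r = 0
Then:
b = 2.35294117647059*r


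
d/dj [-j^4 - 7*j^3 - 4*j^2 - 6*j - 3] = -4*j^3 - 21*j^2 - 8*j - 6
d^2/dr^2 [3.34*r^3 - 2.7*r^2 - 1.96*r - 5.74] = 20.04*r - 5.4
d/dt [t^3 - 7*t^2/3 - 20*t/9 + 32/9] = 3*t^2 - 14*t/3 - 20/9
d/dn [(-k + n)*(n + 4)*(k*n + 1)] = -k*(k - n)*(n + 4) - (k - n)*(k*n + 1) + (n + 4)*(k*n + 1)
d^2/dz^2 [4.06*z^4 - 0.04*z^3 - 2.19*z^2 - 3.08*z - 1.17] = 48.72*z^2 - 0.24*z - 4.38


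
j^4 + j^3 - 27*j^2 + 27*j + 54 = (j - 3)^2*(j + 1)*(j + 6)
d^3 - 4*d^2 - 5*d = d*(d - 5)*(d + 1)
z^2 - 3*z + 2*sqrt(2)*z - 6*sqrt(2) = (z - 3)*(z + 2*sqrt(2))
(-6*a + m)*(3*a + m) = -18*a^2 - 3*a*m + m^2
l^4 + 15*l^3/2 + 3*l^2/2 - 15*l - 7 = (l + 1/2)*(l + 7)*(l - sqrt(2))*(l + sqrt(2))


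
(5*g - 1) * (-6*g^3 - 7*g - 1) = -30*g^4 + 6*g^3 - 35*g^2 + 2*g + 1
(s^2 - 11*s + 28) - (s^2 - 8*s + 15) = 13 - 3*s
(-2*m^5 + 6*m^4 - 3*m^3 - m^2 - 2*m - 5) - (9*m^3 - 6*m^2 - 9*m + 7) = -2*m^5 + 6*m^4 - 12*m^3 + 5*m^2 + 7*m - 12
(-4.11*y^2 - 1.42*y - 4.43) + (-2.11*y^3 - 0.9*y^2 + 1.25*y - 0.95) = -2.11*y^3 - 5.01*y^2 - 0.17*y - 5.38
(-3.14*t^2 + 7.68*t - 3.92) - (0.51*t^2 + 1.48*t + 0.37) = -3.65*t^2 + 6.2*t - 4.29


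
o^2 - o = o*(o - 1)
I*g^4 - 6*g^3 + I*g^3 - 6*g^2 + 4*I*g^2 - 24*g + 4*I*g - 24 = (g - 2*I)*(g + 2*I)*(g + 6*I)*(I*g + I)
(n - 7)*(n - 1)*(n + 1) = n^3 - 7*n^2 - n + 7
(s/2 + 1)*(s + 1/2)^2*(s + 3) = s^4/2 + 3*s^3 + 45*s^2/8 + 29*s/8 + 3/4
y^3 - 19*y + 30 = (y - 3)*(y - 2)*(y + 5)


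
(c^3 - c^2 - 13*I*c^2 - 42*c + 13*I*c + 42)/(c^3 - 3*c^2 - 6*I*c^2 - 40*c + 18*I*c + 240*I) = (c^2 - c*(1 + 7*I) + 7*I)/(c^2 - 3*c - 40)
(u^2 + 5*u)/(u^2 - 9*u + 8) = u*(u + 5)/(u^2 - 9*u + 8)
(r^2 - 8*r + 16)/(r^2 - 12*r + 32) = (r - 4)/(r - 8)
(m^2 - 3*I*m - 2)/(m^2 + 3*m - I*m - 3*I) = (m - 2*I)/(m + 3)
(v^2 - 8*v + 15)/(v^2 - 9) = (v - 5)/(v + 3)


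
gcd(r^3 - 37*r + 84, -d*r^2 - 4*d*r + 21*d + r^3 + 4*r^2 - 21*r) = r^2 + 4*r - 21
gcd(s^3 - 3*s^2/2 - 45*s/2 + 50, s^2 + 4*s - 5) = s + 5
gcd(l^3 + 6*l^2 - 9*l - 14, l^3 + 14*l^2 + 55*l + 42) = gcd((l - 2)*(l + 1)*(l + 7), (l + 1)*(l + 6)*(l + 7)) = l^2 + 8*l + 7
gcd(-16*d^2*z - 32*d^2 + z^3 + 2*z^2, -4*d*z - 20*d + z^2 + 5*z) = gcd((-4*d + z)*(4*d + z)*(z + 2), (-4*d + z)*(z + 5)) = -4*d + z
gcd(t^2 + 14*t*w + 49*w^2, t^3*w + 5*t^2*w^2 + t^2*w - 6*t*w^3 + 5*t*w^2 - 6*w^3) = 1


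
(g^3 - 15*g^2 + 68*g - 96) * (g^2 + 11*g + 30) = g^5 - 4*g^4 - 67*g^3 + 202*g^2 + 984*g - 2880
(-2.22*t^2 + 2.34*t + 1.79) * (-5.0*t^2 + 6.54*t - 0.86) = 11.1*t^4 - 26.2188*t^3 + 8.2628*t^2 + 9.6942*t - 1.5394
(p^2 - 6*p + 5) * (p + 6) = p^3 - 31*p + 30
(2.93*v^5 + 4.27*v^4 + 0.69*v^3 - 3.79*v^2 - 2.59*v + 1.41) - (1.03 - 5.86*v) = 2.93*v^5 + 4.27*v^4 + 0.69*v^3 - 3.79*v^2 + 3.27*v + 0.38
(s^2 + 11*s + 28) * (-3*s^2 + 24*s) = -3*s^4 - 9*s^3 + 180*s^2 + 672*s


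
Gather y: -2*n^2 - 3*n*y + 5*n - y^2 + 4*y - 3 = -2*n^2 + 5*n - y^2 + y*(4 - 3*n) - 3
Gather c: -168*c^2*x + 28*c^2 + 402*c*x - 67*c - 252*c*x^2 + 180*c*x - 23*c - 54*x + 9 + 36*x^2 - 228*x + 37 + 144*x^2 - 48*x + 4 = c^2*(28 - 168*x) + c*(-252*x^2 + 582*x - 90) + 180*x^2 - 330*x + 50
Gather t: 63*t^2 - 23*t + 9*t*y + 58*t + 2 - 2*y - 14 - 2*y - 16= 63*t^2 + t*(9*y + 35) - 4*y - 28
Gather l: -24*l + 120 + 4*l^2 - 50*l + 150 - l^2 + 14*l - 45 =3*l^2 - 60*l + 225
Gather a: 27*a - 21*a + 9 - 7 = 6*a + 2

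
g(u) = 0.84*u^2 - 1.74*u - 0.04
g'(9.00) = 13.38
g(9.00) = 52.34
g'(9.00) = 13.38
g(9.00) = 52.34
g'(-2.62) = -6.14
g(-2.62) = 10.28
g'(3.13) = 3.52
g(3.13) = 2.74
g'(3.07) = 3.42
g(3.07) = 2.54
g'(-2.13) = -5.32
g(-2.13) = 7.48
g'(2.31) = 2.14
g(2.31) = 0.42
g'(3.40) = 3.97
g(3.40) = 3.75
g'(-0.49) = -2.56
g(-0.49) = 1.01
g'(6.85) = 9.77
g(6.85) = 27.46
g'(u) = 1.68*u - 1.74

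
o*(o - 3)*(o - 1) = o^3 - 4*o^2 + 3*o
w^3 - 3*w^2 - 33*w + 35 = (w - 7)*(w - 1)*(w + 5)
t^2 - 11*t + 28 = (t - 7)*(t - 4)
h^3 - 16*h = h*(h - 4)*(h + 4)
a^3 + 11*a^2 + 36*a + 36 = (a + 2)*(a + 3)*(a + 6)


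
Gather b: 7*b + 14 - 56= 7*b - 42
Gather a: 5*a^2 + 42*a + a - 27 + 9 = 5*a^2 + 43*a - 18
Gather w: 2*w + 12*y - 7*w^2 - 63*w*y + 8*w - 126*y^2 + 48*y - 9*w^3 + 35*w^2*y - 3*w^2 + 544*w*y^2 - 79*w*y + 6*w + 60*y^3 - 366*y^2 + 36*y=-9*w^3 + w^2*(35*y - 10) + w*(544*y^2 - 142*y + 16) + 60*y^3 - 492*y^2 + 96*y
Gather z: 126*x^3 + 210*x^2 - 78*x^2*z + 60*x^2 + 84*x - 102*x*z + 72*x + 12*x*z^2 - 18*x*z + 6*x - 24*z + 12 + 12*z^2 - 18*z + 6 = 126*x^3 + 270*x^2 + 162*x + z^2*(12*x + 12) + z*(-78*x^2 - 120*x - 42) + 18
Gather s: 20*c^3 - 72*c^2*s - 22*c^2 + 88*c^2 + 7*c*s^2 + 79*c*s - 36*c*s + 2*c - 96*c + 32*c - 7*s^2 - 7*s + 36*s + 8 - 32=20*c^3 + 66*c^2 - 62*c + s^2*(7*c - 7) + s*(-72*c^2 + 43*c + 29) - 24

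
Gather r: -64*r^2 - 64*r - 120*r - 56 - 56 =-64*r^2 - 184*r - 112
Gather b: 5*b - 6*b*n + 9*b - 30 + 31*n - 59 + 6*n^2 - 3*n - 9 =b*(14 - 6*n) + 6*n^2 + 28*n - 98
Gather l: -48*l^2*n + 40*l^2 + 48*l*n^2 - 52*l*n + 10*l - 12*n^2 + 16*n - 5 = l^2*(40 - 48*n) + l*(48*n^2 - 52*n + 10) - 12*n^2 + 16*n - 5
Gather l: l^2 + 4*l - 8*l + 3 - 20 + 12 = l^2 - 4*l - 5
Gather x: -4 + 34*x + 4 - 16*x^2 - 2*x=-16*x^2 + 32*x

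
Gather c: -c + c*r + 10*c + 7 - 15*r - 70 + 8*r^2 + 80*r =c*(r + 9) + 8*r^2 + 65*r - 63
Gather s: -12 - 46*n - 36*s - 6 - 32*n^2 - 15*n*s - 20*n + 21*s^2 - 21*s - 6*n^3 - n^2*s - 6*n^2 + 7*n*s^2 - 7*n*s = -6*n^3 - 38*n^2 - 66*n + s^2*(7*n + 21) + s*(-n^2 - 22*n - 57) - 18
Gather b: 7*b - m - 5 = 7*b - m - 5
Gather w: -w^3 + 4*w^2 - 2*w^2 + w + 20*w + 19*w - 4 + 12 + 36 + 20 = -w^3 + 2*w^2 + 40*w + 64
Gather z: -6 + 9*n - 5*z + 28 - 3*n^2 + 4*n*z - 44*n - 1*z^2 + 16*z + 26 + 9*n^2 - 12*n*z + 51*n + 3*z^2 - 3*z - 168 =6*n^2 + 16*n + 2*z^2 + z*(8 - 8*n) - 120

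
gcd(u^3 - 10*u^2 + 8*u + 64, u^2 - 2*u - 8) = u^2 - 2*u - 8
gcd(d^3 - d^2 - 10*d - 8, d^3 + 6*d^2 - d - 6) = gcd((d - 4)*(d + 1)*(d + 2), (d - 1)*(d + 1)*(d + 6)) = d + 1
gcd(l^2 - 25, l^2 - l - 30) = l + 5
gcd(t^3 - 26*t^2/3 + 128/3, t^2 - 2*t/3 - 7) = 1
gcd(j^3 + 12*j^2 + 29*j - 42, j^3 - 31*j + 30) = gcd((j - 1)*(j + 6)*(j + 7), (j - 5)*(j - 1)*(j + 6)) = j^2 + 5*j - 6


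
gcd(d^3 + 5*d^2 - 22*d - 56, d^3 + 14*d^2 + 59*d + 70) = d^2 + 9*d + 14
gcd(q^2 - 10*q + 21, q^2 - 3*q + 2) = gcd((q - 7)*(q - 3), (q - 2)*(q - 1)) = 1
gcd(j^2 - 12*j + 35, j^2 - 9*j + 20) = j - 5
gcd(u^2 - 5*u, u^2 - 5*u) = u^2 - 5*u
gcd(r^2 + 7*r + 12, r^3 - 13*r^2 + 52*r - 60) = 1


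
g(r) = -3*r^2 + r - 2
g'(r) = 1 - 6*r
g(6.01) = -104.35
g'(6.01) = -35.06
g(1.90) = -10.93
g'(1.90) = -10.40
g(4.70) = -63.57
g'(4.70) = -27.20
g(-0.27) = -2.49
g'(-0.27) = 2.62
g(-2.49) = -23.09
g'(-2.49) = 15.94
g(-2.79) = -28.14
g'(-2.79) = 17.74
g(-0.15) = -2.22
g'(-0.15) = 1.90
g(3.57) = -36.66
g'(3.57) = -20.42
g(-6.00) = -116.00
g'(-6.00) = 37.00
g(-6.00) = -116.00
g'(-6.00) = 37.00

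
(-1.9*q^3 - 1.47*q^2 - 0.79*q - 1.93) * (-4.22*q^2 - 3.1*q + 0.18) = 8.018*q^5 + 12.0934*q^4 + 7.5488*q^3 + 10.329*q^2 + 5.8408*q - 0.3474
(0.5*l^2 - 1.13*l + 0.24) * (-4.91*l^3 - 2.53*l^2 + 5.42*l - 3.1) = -2.455*l^5 + 4.2833*l^4 + 4.3905*l^3 - 8.2818*l^2 + 4.8038*l - 0.744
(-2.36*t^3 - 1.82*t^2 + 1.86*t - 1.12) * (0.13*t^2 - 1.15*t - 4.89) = -0.3068*t^5 + 2.4774*t^4 + 13.8752*t^3 + 6.6152*t^2 - 7.8074*t + 5.4768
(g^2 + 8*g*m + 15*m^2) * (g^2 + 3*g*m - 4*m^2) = g^4 + 11*g^3*m + 35*g^2*m^2 + 13*g*m^3 - 60*m^4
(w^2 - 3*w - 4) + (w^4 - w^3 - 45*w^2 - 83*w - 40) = w^4 - w^3 - 44*w^2 - 86*w - 44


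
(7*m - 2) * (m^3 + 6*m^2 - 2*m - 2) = 7*m^4 + 40*m^3 - 26*m^2 - 10*m + 4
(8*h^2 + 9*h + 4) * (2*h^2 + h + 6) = 16*h^4 + 26*h^3 + 65*h^2 + 58*h + 24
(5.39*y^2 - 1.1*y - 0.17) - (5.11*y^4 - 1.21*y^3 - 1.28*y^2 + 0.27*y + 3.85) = -5.11*y^4 + 1.21*y^3 + 6.67*y^2 - 1.37*y - 4.02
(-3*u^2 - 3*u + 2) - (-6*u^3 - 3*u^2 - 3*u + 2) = 6*u^3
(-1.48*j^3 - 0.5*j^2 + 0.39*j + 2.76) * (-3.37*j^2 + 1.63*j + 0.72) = 4.9876*j^5 - 0.7274*j^4 - 3.1949*j^3 - 9.0255*j^2 + 4.7796*j + 1.9872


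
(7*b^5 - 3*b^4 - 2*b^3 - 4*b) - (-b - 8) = 7*b^5 - 3*b^4 - 2*b^3 - 3*b + 8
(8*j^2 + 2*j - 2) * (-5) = -40*j^2 - 10*j + 10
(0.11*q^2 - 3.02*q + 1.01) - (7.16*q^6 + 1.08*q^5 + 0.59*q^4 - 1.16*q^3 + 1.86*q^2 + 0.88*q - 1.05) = -7.16*q^6 - 1.08*q^5 - 0.59*q^4 + 1.16*q^3 - 1.75*q^2 - 3.9*q + 2.06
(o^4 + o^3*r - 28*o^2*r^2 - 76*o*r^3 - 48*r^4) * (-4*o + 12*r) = -4*o^5 + 8*o^4*r + 124*o^3*r^2 - 32*o^2*r^3 - 720*o*r^4 - 576*r^5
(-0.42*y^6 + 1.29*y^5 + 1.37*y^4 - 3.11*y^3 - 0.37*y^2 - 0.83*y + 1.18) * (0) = 0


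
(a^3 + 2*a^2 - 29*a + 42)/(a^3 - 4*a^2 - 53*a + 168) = (a - 2)/(a - 8)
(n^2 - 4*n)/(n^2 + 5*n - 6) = n*(n - 4)/(n^2 + 5*n - 6)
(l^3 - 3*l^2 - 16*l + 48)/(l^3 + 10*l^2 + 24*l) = (l^2 - 7*l + 12)/(l*(l + 6))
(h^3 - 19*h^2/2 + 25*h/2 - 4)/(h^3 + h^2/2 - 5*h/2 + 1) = (h - 8)/(h + 2)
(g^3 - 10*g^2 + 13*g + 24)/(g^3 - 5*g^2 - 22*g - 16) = (g - 3)/(g + 2)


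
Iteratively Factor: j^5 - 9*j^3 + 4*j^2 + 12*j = (j - 2)*(j^4 + 2*j^3 - 5*j^2 - 6*j) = (j - 2)*(j + 1)*(j^3 + j^2 - 6*j) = (j - 2)*(j + 1)*(j + 3)*(j^2 - 2*j) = (j - 2)^2*(j + 1)*(j + 3)*(j)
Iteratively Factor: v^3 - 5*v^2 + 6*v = (v)*(v^2 - 5*v + 6) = v*(v - 2)*(v - 3)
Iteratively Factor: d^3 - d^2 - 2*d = (d + 1)*(d^2 - 2*d) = (d - 2)*(d + 1)*(d)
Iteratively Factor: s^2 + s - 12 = (s - 3)*(s + 4)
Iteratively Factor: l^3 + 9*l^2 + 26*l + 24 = (l + 2)*(l^2 + 7*l + 12) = (l + 2)*(l + 4)*(l + 3)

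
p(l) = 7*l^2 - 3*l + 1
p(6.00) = 235.00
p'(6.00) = 81.00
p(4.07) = 104.74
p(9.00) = 541.00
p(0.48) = 1.17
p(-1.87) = 31.09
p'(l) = 14*l - 3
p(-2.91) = 69.01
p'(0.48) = 3.72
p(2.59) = 40.19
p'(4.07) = 53.98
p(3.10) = 58.97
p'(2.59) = 33.26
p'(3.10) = 40.40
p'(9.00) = 123.00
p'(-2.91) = -43.74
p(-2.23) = 42.50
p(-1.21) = 14.88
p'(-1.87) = -29.18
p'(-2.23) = -34.22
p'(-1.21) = -19.94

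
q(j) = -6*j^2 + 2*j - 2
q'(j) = 2 - 12*j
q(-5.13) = -170.16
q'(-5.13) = 63.56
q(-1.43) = -17.13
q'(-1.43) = 19.16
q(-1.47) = -17.91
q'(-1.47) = 19.64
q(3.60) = -72.56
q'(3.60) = -41.20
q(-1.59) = -20.35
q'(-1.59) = 21.08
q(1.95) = -20.92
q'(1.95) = -21.40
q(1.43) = -11.41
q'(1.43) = -15.16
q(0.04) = -1.93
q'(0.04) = 1.52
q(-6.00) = -230.00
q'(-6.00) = 74.00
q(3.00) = -50.00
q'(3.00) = -34.00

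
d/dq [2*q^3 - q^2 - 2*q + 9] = 6*q^2 - 2*q - 2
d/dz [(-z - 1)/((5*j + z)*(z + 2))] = ((5*j + z)*(z + 1) - (5*j + z)*(z + 2) + (z + 1)*(z + 2))/((5*j + z)^2*(z + 2)^2)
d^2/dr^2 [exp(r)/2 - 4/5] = exp(r)/2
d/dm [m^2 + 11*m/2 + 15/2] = 2*m + 11/2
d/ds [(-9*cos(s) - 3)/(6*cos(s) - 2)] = -9*sin(s)/(3*cos(s) - 1)^2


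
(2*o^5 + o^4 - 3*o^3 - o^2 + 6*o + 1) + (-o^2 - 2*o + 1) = 2*o^5 + o^4 - 3*o^3 - 2*o^2 + 4*o + 2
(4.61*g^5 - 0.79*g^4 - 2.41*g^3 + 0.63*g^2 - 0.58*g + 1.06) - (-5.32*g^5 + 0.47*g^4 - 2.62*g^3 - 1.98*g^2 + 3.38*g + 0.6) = 9.93*g^5 - 1.26*g^4 + 0.21*g^3 + 2.61*g^2 - 3.96*g + 0.46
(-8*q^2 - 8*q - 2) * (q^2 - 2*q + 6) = -8*q^4 + 8*q^3 - 34*q^2 - 44*q - 12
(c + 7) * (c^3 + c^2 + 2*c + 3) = c^4 + 8*c^3 + 9*c^2 + 17*c + 21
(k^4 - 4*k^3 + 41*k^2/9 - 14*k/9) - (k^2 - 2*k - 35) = k^4 - 4*k^3 + 32*k^2/9 + 4*k/9 + 35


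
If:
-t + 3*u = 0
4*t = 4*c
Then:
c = 3*u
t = 3*u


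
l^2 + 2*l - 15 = (l - 3)*(l + 5)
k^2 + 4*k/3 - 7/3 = (k - 1)*(k + 7/3)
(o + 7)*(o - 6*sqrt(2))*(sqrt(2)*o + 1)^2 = 2*o^4 - 10*sqrt(2)*o^3 + 14*o^3 - 70*sqrt(2)*o^2 - 23*o^2 - 161*o - 6*sqrt(2)*o - 42*sqrt(2)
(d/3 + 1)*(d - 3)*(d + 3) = d^3/3 + d^2 - 3*d - 9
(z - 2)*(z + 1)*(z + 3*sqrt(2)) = z^3 - z^2 + 3*sqrt(2)*z^2 - 3*sqrt(2)*z - 2*z - 6*sqrt(2)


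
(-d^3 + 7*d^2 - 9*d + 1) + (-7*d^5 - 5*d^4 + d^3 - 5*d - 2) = -7*d^5 - 5*d^4 + 7*d^2 - 14*d - 1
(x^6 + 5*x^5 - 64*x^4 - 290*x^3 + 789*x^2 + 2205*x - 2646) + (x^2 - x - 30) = x^6 + 5*x^5 - 64*x^4 - 290*x^3 + 790*x^2 + 2204*x - 2676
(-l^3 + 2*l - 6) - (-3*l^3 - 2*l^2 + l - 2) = 2*l^3 + 2*l^2 + l - 4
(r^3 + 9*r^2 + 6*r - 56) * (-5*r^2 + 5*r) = -5*r^5 - 40*r^4 + 15*r^3 + 310*r^2 - 280*r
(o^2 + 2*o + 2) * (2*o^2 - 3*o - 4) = 2*o^4 + o^3 - 6*o^2 - 14*o - 8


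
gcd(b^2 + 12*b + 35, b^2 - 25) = b + 5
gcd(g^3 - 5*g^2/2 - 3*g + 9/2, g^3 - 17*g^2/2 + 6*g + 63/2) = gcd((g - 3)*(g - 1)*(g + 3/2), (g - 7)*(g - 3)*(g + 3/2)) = g^2 - 3*g/2 - 9/2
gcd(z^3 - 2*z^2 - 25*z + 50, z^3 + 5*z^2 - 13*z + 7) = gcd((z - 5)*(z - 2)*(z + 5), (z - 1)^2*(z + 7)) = 1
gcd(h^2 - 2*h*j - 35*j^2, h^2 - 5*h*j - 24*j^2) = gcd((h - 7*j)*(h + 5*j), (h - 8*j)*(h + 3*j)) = 1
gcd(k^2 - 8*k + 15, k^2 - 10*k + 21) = k - 3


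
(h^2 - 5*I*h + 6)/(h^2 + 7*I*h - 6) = (h - 6*I)/(h + 6*I)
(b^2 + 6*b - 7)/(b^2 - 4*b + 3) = (b + 7)/(b - 3)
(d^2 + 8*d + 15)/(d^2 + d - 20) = (d + 3)/(d - 4)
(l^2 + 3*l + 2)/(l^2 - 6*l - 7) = (l + 2)/(l - 7)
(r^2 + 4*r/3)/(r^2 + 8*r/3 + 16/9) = 3*r/(3*r + 4)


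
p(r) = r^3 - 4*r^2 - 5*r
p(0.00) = 0.00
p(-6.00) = -330.00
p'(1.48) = -10.27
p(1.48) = -12.92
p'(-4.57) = 94.21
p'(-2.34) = 30.15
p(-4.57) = -156.13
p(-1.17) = -1.23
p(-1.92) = -12.22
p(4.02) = -19.78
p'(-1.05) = 6.71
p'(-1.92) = 21.42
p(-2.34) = -23.02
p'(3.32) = 1.51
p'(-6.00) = 151.00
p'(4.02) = 11.32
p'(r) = 3*r^2 - 8*r - 5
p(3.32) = -24.10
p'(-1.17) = 8.47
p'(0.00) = -5.00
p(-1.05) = -0.32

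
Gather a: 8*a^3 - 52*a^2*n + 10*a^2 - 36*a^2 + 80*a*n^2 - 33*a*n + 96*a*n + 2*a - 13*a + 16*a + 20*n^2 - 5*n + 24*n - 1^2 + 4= 8*a^3 + a^2*(-52*n - 26) + a*(80*n^2 + 63*n + 5) + 20*n^2 + 19*n + 3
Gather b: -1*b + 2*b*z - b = b*(2*z - 2)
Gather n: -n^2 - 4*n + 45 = -n^2 - 4*n + 45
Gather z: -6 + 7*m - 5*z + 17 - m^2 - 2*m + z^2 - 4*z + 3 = -m^2 + 5*m + z^2 - 9*z + 14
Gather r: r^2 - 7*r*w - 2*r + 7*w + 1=r^2 + r*(-7*w - 2) + 7*w + 1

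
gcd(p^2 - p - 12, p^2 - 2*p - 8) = p - 4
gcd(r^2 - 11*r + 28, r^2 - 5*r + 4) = r - 4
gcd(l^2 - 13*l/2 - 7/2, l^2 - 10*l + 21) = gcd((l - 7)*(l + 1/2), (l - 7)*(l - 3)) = l - 7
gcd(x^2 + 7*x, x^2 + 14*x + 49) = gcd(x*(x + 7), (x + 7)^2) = x + 7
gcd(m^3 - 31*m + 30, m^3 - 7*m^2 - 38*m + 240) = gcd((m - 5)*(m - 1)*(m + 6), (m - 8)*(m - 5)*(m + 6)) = m^2 + m - 30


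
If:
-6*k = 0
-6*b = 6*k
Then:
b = 0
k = 0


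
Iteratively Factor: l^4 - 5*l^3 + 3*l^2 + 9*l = (l - 3)*(l^3 - 2*l^2 - 3*l) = l*(l - 3)*(l^2 - 2*l - 3) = l*(l - 3)^2*(l + 1)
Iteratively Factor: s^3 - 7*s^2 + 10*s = (s - 2)*(s^2 - 5*s) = (s - 5)*(s - 2)*(s)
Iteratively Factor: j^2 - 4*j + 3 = (j - 1)*(j - 3)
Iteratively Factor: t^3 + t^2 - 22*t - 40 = (t + 2)*(t^2 - t - 20) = (t - 5)*(t + 2)*(t + 4)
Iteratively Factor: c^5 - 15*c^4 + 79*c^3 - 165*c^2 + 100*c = (c - 5)*(c^4 - 10*c^3 + 29*c^2 - 20*c) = (c - 5)*(c - 1)*(c^3 - 9*c^2 + 20*c) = (c - 5)^2*(c - 1)*(c^2 - 4*c) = c*(c - 5)^2*(c - 1)*(c - 4)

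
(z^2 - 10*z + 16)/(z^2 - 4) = (z - 8)/(z + 2)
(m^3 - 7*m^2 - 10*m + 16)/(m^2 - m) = m - 6 - 16/m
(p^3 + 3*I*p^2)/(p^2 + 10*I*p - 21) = p^2/(p + 7*I)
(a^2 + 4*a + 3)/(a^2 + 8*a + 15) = (a + 1)/(a + 5)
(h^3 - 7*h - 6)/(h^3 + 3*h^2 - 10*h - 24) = (h + 1)/(h + 4)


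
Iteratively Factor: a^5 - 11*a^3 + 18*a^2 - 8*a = (a - 1)*(a^4 + a^3 - 10*a^2 + 8*a) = a*(a - 1)*(a^3 + a^2 - 10*a + 8) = a*(a - 1)*(a + 4)*(a^2 - 3*a + 2) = a*(a - 2)*(a - 1)*(a + 4)*(a - 1)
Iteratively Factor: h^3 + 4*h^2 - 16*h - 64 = (h + 4)*(h^2 - 16) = (h - 4)*(h + 4)*(h + 4)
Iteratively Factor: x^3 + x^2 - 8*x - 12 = (x + 2)*(x^2 - x - 6) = (x + 2)^2*(x - 3)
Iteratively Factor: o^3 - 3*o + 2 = (o - 1)*(o^2 + o - 2) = (o - 1)^2*(o + 2)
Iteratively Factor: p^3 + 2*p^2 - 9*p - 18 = (p + 3)*(p^2 - p - 6) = (p - 3)*(p + 3)*(p + 2)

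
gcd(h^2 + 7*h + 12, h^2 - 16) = h + 4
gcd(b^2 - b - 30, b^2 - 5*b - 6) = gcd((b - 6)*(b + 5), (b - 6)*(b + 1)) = b - 6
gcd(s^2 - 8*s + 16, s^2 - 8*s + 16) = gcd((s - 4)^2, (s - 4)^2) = s^2 - 8*s + 16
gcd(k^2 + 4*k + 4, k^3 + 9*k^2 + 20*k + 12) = k + 2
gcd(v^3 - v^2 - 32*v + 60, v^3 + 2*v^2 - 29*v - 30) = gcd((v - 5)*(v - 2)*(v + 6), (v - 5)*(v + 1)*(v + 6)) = v^2 + v - 30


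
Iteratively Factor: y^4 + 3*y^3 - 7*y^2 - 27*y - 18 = (y + 3)*(y^3 - 7*y - 6) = (y + 2)*(y + 3)*(y^2 - 2*y - 3) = (y - 3)*(y + 2)*(y + 3)*(y + 1)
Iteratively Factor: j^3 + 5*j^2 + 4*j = (j + 1)*(j^2 + 4*j) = j*(j + 1)*(j + 4)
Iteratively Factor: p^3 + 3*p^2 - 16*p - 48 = (p - 4)*(p^2 + 7*p + 12) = (p - 4)*(p + 3)*(p + 4)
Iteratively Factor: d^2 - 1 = (d - 1)*(d + 1)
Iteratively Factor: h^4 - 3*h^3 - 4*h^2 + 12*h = (h + 2)*(h^3 - 5*h^2 + 6*h) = (h - 2)*(h + 2)*(h^2 - 3*h) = h*(h - 2)*(h + 2)*(h - 3)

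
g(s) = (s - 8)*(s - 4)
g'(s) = 2*s - 12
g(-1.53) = 52.70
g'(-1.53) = -15.06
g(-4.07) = 97.40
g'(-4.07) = -20.14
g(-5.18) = 120.99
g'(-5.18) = -22.36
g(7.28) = -2.36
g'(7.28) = 2.56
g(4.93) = -2.86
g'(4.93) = -2.14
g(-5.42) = 126.42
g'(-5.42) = -22.84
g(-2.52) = 68.59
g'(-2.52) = -17.04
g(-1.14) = 46.98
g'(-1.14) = -14.28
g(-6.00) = 140.00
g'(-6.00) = -24.00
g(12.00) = 32.00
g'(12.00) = 12.00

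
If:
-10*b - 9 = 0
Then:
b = -9/10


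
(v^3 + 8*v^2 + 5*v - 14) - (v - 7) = v^3 + 8*v^2 + 4*v - 7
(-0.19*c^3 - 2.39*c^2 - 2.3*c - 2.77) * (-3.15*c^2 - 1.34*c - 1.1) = 0.5985*c^5 + 7.7831*c^4 + 10.6566*c^3 + 14.4365*c^2 + 6.2418*c + 3.047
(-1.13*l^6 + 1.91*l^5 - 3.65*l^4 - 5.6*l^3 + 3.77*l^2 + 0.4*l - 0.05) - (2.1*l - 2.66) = -1.13*l^6 + 1.91*l^5 - 3.65*l^4 - 5.6*l^3 + 3.77*l^2 - 1.7*l + 2.61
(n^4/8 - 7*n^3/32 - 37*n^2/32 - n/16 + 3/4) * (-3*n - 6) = -3*n^5/8 - 3*n^4/32 + 153*n^3/32 + 57*n^2/8 - 15*n/8 - 9/2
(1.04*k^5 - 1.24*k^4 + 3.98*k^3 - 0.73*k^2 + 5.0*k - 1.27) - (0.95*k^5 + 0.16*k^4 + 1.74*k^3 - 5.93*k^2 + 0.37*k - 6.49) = 0.0900000000000001*k^5 - 1.4*k^4 + 2.24*k^3 + 5.2*k^2 + 4.63*k + 5.22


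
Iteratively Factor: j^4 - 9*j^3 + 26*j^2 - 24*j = (j - 3)*(j^3 - 6*j^2 + 8*j) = j*(j - 3)*(j^2 - 6*j + 8) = j*(j - 4)*(j - 3)*(j - 2)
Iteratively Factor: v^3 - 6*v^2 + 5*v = (v)*(v^2 - 6*v + 5) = v*(v - 5)*(v - 1)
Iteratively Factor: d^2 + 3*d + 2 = (d + 1)*(d + 2)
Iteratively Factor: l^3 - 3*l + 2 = (l - 1)*(l^2 + l - 2) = (l - 1)*(l + 2)*(l - 1)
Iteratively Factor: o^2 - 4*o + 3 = (o - 1)*(o - 3)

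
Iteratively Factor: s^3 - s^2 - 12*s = (s - 4)*(s^2 + 3*s) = s*(s - 4)*(s + 3)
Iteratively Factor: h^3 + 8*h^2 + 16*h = (h + 4)*(h^2 + 4*h) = (h + 4)^2*(h)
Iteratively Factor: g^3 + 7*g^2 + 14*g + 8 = (g + 2)*(g^2 + 5*g + 4) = (g + 2)*(g + 4)*(g + 1)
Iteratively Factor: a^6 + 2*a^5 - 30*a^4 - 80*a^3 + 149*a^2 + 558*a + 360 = (a + 3)*(a^5 - a^4 - 27*a^3 + a^2 + 146*a + 120) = (a + 1)*(a + 3)*(a^4 - 2*a^3 - 25*a^2 + 26*a + 120) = (a + 1)*(a + 2)*(a + 3)*(a^3 - 4*a^2 - 17*a + 60) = (a - 5)*(a + 1)*(a + 2)*(a + 3)*(a^2 + a - 12) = (a - 5)*(a - 3)*(a + 1)*(a + 2)*(a + 3)*(a + 4)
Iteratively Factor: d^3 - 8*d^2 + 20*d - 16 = (d - 2)*(d^2 - 6*d + 8) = (d - 4)*(d - 2)*(d - 2)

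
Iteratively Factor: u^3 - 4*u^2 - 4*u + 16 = (u - 4)*(u^2 - 4) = (u - 4)*(u + 2)*(u - 2)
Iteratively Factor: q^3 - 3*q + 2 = (q - 1)*(q^2 + q - 2) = (q - 1)^2*(q + 2)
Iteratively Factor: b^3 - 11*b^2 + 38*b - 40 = (b - 4)*(b^2 - 7*b + 10) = (b - 4)*(b - 2)*(b - 5)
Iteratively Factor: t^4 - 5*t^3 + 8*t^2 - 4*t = (t)*(t^3 - 5*t^2 + 8*t - 4) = t*(t - 2)*(t^2 - 3*t + 2) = t*(t - 2)*(t - 1)*(t - 2)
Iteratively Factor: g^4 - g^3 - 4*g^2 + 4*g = (g + 2)*(g^3 - 3*g^2 + 2*g) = (g - 2)*(g + 2)*(g^2 - g) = (g - 2)*(g - 1)*(g + 2)*(g)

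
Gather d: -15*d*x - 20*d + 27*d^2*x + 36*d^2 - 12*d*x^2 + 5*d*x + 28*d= d^2*(27*x + 36) + d*(-12*x^2 - 10*x + 8)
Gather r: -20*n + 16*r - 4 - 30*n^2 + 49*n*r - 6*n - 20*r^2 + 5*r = -30*n^2 - 26*n - 20*r^2 + r*(49*n + 21) - 4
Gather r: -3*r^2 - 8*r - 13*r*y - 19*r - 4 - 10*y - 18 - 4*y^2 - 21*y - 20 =-3*r^2 + r*(-13*y - 27) - 4*y^2 - 31*y - 42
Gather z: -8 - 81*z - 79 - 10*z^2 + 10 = -10*z^2 - 81*z - 77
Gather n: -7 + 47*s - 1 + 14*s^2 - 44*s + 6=14*s^2 + 3*s - 2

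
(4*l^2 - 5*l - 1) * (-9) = -36*l^2 + 45*l + 9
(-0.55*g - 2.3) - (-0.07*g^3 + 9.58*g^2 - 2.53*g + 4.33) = 0.07*g^3 - 9.58*g^2 + 1.98*g - 6.63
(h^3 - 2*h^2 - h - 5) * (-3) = -3*h^3 + 6*h^2 + 3*h + 15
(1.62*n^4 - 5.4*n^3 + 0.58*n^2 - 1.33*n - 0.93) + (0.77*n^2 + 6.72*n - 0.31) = 1.62*n^4 - 5.4*n^3 + 1.35*n^2 + 5.39*n - 1.24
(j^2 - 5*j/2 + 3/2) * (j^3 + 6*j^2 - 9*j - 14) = j^5 + 7*j^4/2 - 45*j^3/2 + 35*j^2/2 + 43*j/2 - 21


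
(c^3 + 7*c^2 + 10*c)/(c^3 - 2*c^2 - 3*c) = (c^2 + 7*c + 10)/(c^2 - 2*c - 3)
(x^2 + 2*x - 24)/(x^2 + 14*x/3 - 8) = 3*(x - 4)/(3*x - 4)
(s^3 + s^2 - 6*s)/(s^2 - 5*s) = (s^2 + s - 6)/(s - 5)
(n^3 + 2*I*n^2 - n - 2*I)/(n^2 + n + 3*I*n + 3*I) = (n^2 + n*(-1 + 2*I) - 2*I)/(n + 3*I)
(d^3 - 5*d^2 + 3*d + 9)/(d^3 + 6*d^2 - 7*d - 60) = (d^2 - 2*d - 3)/(d^2 + 9*d + 20)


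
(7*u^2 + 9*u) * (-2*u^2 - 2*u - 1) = -14*u^4 - 32*u^3 - 25*u^2 - 9*u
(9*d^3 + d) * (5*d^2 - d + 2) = 45*d^5 - 9*d^4 + 23*d^3 - d^2 + 2*d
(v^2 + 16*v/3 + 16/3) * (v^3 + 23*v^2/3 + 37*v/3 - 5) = v^5 + 13*v^4 + 527*v^3/9 + 305*v^2/3 + 352*v/9 - 80/3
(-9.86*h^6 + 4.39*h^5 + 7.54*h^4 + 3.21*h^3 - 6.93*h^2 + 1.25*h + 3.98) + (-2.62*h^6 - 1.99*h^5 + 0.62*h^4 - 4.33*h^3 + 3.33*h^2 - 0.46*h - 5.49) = -12.48*h^6 + 2.4*h^5 + 8.16*h^4 - 1.12*h^3 - 3.6*h^2 + 0.79*h - 1.51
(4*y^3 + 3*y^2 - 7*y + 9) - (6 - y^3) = 5*y^3 + 3*y^2 - 7*y + 3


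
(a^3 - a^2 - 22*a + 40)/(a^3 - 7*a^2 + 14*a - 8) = (a + 5)/(a - 1)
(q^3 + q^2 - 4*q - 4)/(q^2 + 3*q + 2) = q - 2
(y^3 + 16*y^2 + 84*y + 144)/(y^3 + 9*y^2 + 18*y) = (y^2 + 10*y + 24)/(y*(y + 3))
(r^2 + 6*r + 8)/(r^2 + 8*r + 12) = (r + 4)/(r + 6)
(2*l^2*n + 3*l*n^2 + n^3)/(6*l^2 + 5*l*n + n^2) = n*(l + n)/(3*l + n)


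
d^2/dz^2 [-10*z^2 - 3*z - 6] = -20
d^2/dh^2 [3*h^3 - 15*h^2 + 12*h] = 18*h - 30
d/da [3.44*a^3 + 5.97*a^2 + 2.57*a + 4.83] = 10.32*a^2 + 11.94*a + 2.57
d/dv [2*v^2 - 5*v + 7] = 4*v - 5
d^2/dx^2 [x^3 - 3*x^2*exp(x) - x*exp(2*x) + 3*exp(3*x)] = -3*x^2*exp(x) - 4*x*exp(2*x) - 12*x*exp(x) + 6*x + 27*exp(3*x) - 4*exp(2*x) - 6*exp(x)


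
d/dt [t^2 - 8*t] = 2*t - 8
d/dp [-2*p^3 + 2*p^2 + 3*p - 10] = -6*p^2 + 4*p + 3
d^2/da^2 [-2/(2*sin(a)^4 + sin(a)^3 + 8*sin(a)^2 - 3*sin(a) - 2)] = 2*(64*sin(a)^8 + 46*sin(a)^7 + 121*sin(a)^6 + 34*sin(a)^5 + 14*sin(a)^4 - 158*sin(a)^3 - 341*sin(a)^2 + 126*sin(a) - 50)/(2*sin(a)^4 + sin(a)^3 + 8*sin(a)^2 - 3*sin(a) - 2)^3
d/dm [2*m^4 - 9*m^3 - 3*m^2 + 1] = m*(8*m^2 - 27*m - 6)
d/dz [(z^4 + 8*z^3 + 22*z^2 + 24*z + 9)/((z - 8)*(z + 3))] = (2*z^3 - 19*z^2 - 80*z - 59)/(z^2 - 16*z + 64)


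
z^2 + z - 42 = (z - 6)*(z + 7)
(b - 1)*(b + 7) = b^2 + 6*b - 7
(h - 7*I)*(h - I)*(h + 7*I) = h^3 - I*h^2 + 49*h - 49*I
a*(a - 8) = a^2 - 8*a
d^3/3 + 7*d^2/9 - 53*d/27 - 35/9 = (d/3 + 1)*(d - 7/3)*(d + 5/3)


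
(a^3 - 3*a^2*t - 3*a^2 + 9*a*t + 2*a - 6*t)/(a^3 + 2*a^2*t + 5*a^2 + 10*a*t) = (a^3 - 3*a^2*t - 3*a^2 + 9*a*t + 2*a - 6*t)/(a*(a^2 + 2*a*t + 5*a + 10*t))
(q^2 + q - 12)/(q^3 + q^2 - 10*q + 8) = (q - 3)/(q^2 - 3*q + 2)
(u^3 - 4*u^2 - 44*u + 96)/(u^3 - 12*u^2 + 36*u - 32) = (u + 6)/(u - 2)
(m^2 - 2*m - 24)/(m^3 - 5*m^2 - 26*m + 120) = (m + 4)/(m^2 + m - 20)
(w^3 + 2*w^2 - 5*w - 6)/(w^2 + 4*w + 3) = w - 2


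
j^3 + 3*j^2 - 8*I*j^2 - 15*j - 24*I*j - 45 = (j + 3)*(j - 5*I)*(j - 3*I)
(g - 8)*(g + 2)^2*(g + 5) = g^4 + g^3 - 48*g^2 - 172*g - 160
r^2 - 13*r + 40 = (r - 8)*(r - 5)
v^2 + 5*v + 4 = (v + 1)*(v + 4)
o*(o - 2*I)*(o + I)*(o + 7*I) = o^4 + 6*I*o^3 + 9*o^2 + 14*I*o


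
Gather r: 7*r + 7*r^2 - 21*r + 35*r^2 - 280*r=42*r^2 - 294*r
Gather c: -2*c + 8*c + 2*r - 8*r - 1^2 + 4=6*c - 6*r + 3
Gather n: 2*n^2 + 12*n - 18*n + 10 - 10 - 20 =2*n^2 - 6*n - 20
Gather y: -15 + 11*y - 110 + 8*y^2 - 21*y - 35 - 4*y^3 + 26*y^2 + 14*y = -4*y^3 + 34*y^2 + 4*y - 160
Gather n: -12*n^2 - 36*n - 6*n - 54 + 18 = -12*n^2 - 42*n - 36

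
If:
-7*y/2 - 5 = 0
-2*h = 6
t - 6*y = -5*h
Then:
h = -3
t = 45/7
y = -10/7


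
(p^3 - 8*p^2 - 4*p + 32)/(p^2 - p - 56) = (p^2 - 4)/(p + 7)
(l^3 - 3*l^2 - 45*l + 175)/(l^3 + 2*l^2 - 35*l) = (l - 5)/l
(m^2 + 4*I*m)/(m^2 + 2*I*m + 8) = m/(m - 2*I)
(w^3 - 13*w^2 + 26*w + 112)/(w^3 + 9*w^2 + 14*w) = (w^2 - 15*w + 56)/(w*(w + 7))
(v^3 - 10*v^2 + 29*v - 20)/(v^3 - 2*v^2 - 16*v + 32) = (v^2 - 6*v + 5)/(v^2 + 2*v - 8)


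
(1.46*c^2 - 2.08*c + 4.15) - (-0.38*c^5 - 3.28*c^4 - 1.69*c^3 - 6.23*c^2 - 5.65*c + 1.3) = 0.38*c^5 + 3.28*c^4 + 1.69*c^3 + 7.69*c^2 + 3.57*c + 2.85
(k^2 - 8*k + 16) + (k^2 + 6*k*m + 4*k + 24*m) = 2*k^2 + 6*k*m - 4*k + 24*m + 16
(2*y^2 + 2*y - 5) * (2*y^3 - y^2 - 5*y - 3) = 4*y^5 + 2*y^4 - 22*y^3 - 11*y^2 + 19*y + 15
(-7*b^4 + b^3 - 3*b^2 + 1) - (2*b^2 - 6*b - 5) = -7*b^4 + b^3 - 5*b^2 + 6*b + 6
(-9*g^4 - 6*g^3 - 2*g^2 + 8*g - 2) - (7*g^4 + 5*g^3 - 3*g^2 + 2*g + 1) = -16*g^4 - 11*g^3 + g^2 + 6*g - 3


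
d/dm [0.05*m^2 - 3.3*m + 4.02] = 0.1*m - 3.3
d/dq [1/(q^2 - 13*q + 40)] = (13 - 2*q)/(q^2 - 13*q + 40)^2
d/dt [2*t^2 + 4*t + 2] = 4*t + 4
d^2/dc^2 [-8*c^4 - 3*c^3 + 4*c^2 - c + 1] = -96*c^2 - 18*c + 8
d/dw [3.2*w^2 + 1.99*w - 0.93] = 6.4*w + 1.99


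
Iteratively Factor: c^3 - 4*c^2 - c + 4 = (c - 4)*(c^2 - 1) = (c - 4)*(c - 1)*(c + 1)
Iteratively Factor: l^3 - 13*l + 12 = (l + 4)*(l^2 - 4*l + 3) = (l - 1)*(l + 4)*(l - 3)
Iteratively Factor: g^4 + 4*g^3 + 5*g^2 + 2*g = (g + 1)*(g^3 + 3*g^2 + 2*g) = g*(g + 1)*(g^2 + 3*g + 2) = g*(g + 1)*(g + 2)*(g + 1)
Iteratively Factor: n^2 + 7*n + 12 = (n + 4)*(n + 3)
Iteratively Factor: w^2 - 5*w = (w - 5)*(w)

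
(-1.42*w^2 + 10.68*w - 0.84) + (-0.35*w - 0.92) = -1.42*w^2 + 10.33*w - 1.76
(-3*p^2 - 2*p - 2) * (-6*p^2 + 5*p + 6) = 18*p^4 - 3*p^3 - 16*p^2 - 22*p - 12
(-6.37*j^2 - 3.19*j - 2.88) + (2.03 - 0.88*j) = -6.37*j^2 - 4.07*j - 0.85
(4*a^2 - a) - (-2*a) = 4*a^2 + a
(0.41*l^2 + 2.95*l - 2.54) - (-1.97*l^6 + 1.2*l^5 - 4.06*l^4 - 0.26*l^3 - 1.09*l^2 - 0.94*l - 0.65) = 1.97*l^6 - 1.2*l^5 + 4.06*l^4 + 0.26*l^3 + 1.5*l^2 + 3.89*l - 1.89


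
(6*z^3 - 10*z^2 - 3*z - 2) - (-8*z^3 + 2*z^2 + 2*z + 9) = 14*z^3 - 12*z^2 - 5*z - 11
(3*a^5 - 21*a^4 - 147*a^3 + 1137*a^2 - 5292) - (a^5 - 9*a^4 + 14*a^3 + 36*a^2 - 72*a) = 2*a^5 - 12*a^4 - 161*a^3 + 1101*a^2 + 72*a - 5292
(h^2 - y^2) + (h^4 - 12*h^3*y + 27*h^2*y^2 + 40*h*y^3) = h^4 - 12*h^3*y + 27*h^2*y^2 + h^2 + 40*h*y^3 - y^2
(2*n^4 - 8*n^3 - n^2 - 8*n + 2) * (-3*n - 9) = -6*n^5 + 6*n^4 + 75*n^3 + 33*n^2 + 66*n - 18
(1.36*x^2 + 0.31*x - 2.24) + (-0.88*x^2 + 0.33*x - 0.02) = 0.48*x^2 + 0.64*x - 2.26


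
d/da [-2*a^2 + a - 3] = 1 - 4*a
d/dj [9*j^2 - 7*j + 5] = 18*j - 7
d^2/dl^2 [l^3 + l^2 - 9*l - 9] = 6*l + 2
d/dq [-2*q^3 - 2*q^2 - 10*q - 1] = -6*q^2 - 4*q - 10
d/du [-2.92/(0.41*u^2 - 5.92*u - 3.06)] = (2.3944*u - 17.2864)/(-0.41*u^2 + 5.92*u + 3.06)^2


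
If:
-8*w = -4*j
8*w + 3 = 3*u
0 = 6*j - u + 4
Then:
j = -9/14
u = 1/7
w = -9/28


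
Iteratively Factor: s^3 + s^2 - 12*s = (s - 3)*(s^2 + 4*s) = (s - 3)*(s + 4)*(s)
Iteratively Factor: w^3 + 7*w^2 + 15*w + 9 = (w + 3)*(w^2 + 4*w + 3) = (w + 3)^2*(w + 1)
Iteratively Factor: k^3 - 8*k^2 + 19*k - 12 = (k - 3)*(k^2 - 5*k + 4) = (k - 3)*(k - 1)*(k - 4)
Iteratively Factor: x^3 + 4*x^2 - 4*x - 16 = (x + 2)*(x^2 + 2*x - 8) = (x + 2)*(x + 4)*(x - 2)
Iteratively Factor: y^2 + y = (y + 1)*(y)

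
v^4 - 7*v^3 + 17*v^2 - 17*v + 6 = (v - 3)*(v - 2)*(v - 1)^2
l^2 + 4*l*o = l*(l + 4*o)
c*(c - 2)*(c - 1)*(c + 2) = c^4 - c^3 - 4*c^2 + 4*c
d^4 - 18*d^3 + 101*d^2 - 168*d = d*(d - 8)*(d - 7)*(d - 3)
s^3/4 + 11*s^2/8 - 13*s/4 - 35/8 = (s/4 + 1/4)*(s - 5/2)*(s + 7)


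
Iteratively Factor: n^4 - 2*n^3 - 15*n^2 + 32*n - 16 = (n - 1)*(n^3 - n^2 - 16*n + 16) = (n - 1)*(n + 4)*(n^2 - 5*n + 4) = (n - 1)^2*(n + 4)*(n - 4)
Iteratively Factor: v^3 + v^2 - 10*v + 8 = (v + 4)*(v^2 - 3*v + 2) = (v - 2)*(v + 4)*(v - 1)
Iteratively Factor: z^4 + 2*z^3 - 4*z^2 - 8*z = (z - 2)*(z^3 + 4*z^2 + 4*z) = (z - 2)*(z + 2)*(z^2 + 2*z) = (z - 2)*(z + 2)^2*(z)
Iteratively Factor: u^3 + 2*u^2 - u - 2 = (u + 1)*(u^2 + u - 2) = (u - 1)*(u + 1)*(u + 2)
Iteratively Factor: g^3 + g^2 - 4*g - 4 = (g - 2)*(g^2 + 3*g + 2) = (g - 2)*(g + 1)*(g + 2)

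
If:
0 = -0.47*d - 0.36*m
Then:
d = -0.765957446808511*m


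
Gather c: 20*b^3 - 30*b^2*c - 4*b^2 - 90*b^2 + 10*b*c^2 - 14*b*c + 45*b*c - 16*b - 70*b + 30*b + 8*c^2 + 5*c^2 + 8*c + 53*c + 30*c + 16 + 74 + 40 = 20*b^3 - 94*b^2 - 56*b + c^2*(10*b + 13) + c*(-30*b^2 + 31*b + 91) + 130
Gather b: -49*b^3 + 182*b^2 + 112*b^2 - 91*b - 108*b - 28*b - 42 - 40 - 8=-49*b^3 + 294*b^2 - 227*b - 90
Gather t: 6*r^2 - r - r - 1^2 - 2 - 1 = 6*r^2 - 2*r - 4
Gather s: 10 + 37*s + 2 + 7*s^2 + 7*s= 7*s^2 + 44*s + 12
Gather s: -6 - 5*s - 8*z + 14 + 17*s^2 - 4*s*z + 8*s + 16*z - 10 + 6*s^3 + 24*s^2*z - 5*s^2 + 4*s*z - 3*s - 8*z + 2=6*s^3 + s^2*(24*z + 12)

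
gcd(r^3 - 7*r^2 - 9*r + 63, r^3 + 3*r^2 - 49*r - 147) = r^2 - 4*r - 21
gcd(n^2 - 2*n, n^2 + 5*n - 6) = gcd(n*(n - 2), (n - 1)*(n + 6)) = 1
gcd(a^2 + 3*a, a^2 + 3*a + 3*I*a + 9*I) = a + 3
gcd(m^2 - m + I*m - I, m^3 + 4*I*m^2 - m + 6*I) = 1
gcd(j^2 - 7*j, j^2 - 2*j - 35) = j - 7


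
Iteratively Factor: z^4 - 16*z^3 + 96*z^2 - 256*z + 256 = (z - 4)*(z^3 - 12*z^2 + 48*z - 64) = (z - 4)^2*(z^2 - 8*z + 16) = (z - 4)^3*(z - 4)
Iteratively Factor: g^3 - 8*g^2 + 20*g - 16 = (g - 2)*(g^2 - 6*g + 8) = (g - 4)*(g - 2)*(g - 2)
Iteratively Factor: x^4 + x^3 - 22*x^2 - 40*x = (x + 4)*(x^3 - 3*x^2 - 10*x) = (x - 5)*(x + 4)*(x^2 + 2*x) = x*(x - 5)*(x + 4)*(x + 2)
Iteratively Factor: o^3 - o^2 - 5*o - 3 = (o - 3)*(o^2 + 2*o + 1) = (o - 3)*(o + 1)*(o + 1)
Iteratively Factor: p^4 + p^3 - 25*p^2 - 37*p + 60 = (p + 3)*(p^3 - 2*p^2 - 19*p + 20) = (p - 5)*(p + 3)*(p^2 + 3*p - 4) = (p - 5)*(p + 3)*(p + 4)*(p - 1)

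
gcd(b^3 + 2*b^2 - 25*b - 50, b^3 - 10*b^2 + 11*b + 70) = b^2 - 3*b - 10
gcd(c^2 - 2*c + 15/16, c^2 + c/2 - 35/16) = c - 5/4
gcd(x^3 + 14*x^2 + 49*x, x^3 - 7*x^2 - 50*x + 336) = x + 7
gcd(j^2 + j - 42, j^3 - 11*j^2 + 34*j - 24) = j - 6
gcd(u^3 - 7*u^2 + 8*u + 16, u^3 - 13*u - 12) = u^2 - 3*u - 4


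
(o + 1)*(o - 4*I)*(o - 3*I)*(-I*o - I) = -I*o^4 - 7*o^3 - 2*I*o^3 - 14*o^2 + 11*I*o^2 - 7*o + 24*I*o + 12*I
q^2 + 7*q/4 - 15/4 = (q - 5/4)*(q + 3)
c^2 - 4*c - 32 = (c - 8)*(c + 4)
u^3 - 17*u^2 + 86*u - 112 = (u - 8)*(u - 7)*(u - 2)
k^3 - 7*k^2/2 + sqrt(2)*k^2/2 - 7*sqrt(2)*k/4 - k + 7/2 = (k - 7/2)*(k - sqrt(2)/2)*(k + sqrt(2))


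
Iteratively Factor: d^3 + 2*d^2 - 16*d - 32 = (d - 4)*(d^2 + 6*d + 8) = (d - 4)*(d + 4)*(d + 2)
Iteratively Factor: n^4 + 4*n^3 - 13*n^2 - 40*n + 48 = (n - 3)*(n^3 + 7*n^2 + 8*n - 16) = (n - 3)*(n + 4)*(n^2 + 3*n - 4) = (n - 3)*(n - 1)*(n + 4)*(n + 4)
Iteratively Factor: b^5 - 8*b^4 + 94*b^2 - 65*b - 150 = (b + 3)*(b^4 - 11*b^3 + 33*b^2 - 5*b - 50) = (b - 5)*(b + 3)*(b^3 - 6*b^2 + 3*b + 10) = (b - 5)*(b - 2)*(b + 3)*(b^2 - 4*b - 5) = (b - 5)^2*(b - 2)*(b + 3)*(b + 1)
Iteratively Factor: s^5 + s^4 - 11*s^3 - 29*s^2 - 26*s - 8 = (s + 1)*(s^4 - 11*s^2 - 18*s - 8) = (s - 4)*(s + 1)*(s^3 + 4*s^2 + 5*s + 2) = (s - 4)*(s + 1)^2*(s^2 + 3*s + 2) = (s - 4)*(s + 1)^3*(s + 2)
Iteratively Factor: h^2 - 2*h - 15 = (h - 5)*(h + 3)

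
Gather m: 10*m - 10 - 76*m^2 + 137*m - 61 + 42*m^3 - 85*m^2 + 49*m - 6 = 42*m^3 - 161*m^2 + 196*m - 77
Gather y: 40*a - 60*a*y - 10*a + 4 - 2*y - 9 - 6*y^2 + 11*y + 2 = 30*a - 6*y^2 + y*(9 - 60*a) - 3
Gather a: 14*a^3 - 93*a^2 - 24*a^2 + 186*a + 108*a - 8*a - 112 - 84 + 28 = 14*a^3 - 117*a^2 + 286*a - 168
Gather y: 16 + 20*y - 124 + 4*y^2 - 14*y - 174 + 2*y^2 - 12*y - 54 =6*y^2 - 6*y - 336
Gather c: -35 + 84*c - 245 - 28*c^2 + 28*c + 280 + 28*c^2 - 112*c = 0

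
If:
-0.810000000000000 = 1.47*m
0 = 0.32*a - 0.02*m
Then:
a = -0.03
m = -0.55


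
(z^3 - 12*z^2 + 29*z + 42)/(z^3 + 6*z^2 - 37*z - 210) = (z^2 - 6*z - 7)/(z^2 + 12*z + 35)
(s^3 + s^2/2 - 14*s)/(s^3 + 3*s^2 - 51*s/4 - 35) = 2*s/(2*s + 5)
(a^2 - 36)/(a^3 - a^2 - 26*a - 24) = (a + 6)/(a^2 + 5*a + 4)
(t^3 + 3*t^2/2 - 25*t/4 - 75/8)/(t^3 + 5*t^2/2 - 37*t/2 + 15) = (t^2 + 4*t + 15/4)/(t^2 + 5*t - 6)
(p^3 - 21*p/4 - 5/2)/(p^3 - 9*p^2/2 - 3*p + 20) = (p + 1/2)/(p - 4)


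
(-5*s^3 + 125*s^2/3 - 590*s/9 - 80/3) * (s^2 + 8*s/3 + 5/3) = -5*s^5 + 85*s^4/3 + 335*s^3/9 - 3565*s^2/27 - 4870*s/27 - 400/9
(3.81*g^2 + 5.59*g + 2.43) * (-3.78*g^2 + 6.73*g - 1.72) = -14.4018*g^4 + 4.5111*g^3 + 21.8821*g^2 + 6.7391*g - 4.1796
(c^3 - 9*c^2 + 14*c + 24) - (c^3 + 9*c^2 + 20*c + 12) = -18*c^2 - 6*c + 12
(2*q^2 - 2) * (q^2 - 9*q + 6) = 2*q^4 - 18*q^3 + 10*q^2 + 18*q - 12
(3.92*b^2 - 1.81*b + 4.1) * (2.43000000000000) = 9.5256*b^2 - 4.3983*b + 9.963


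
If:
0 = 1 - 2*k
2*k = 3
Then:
No Solution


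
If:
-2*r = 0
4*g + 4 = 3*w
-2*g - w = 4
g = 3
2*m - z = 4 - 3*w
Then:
No Solution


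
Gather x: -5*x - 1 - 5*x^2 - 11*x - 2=-5*x^2 - 16*x - 3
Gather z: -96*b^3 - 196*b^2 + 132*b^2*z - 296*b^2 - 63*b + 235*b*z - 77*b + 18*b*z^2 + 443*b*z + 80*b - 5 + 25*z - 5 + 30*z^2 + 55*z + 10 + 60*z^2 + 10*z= -96*b^3 - 492*b^2 - 60*b + z^2*(18*b + 90) + z*(132*b^2 + 678*b + 90)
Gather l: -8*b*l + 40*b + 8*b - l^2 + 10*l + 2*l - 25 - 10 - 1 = 48*b - l^2 + l*(12 - 8*b) - 36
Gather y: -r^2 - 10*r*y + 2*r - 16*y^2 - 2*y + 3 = -r^2 + 2*r - 16*y^2 + y*(-10*r - 2) + 3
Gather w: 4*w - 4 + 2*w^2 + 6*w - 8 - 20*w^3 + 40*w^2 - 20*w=-20*w^3 + 42*w^2 - 10*w - 12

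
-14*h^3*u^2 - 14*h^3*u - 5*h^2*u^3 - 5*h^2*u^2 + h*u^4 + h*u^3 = u*(-7*h + u)*(2*h + u)*(h*u + h)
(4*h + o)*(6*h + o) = 24*h^2 + 10*h*o + o^2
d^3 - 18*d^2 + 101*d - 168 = (d - 8)*(d - 7)*(d - 3)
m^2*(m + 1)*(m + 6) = m^4 + 7*m^3 + 6*m^2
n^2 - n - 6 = (n - 3)*(n + 2)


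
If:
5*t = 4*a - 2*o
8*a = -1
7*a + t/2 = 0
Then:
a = -1/8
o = -37/8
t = 7/4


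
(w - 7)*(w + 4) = w^2 - 3*w - 28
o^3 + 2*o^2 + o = o*(o + 1)^2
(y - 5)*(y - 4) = y^2 - 9*y + 20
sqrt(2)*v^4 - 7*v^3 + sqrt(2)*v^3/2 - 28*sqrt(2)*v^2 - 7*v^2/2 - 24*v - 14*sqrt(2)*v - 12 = (v + 1/2)*(v - 6*sqrt(2))*(v + 2*sqrt(2))*(sqrt(2)*v + 1)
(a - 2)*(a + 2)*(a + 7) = a^3 + 7*a^2 - 4*a - 28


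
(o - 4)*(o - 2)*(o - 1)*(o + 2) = o^4 - 5*o^3 + 20*o - 16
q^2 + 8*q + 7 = (q + 1)*(q + 7)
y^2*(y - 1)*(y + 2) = y^4 + y^3 - 2*y^2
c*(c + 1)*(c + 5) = c^3 + 6*c^2 + 5*c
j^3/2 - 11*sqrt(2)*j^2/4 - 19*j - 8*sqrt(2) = (j/2 + sqrt(2))*(j - 8*sqrt(2))*(j + sqrt(2)/2)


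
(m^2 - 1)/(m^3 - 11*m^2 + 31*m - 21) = (m + 1)/(m^2 - 10*m + 21)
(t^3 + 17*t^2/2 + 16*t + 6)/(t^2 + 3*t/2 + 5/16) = 8*(2*t^3 + 17*t^2 + 32*t + 12)/(16*t^2 + 24*t + 5)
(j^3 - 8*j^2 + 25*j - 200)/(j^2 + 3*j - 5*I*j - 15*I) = (j^2 + j*(-8 + 5*I) - 40*I)/(j + 3)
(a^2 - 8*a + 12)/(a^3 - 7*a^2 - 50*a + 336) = (a - 2)/(a^2 - a - 56)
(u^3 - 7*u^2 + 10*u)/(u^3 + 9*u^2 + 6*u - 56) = u*(u - 5)/(u^2 + 11*u + 28)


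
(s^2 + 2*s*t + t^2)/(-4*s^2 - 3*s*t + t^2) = (-s - t)/(4*s - t)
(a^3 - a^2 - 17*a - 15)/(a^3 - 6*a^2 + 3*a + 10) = (a + 3)/(a - 2)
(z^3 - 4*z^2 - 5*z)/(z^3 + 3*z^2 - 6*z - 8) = z*(z - 5)/(z^2 + 2*z - 8)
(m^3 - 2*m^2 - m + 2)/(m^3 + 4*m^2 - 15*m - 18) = (m^2 - 3*m + 2)/(m^2 + 3*m - 18)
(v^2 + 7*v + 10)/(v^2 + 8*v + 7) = (v^2 + 7*v + 10)/(v^2 + 8*v + 7)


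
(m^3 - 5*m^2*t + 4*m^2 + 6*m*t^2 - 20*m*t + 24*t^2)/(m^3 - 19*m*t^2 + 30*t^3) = (m + 4)/(m + 5*t)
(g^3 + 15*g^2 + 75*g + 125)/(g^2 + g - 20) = (g^2 + 10*g + 25)/(g - 4)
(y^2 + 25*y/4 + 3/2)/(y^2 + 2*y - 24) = (y + 1/4)/(y - 4)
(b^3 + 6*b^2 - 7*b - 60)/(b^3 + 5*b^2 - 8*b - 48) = (b + 5)/(b + 4)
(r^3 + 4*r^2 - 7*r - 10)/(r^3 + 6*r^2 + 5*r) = (r - 2)/r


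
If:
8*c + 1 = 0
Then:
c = -1/8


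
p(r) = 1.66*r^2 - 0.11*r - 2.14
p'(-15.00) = -49.91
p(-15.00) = 373.01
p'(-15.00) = -49.91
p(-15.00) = 373.01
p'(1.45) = 4.70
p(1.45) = 1.19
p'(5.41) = 17.85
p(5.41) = 45.85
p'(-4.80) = -16.05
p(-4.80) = 36.63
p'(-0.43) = -1.54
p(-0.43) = -1.79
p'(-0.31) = -1.14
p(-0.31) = -1.95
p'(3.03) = 9.95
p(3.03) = 12.77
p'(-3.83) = -12.83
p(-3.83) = 22.63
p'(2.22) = 7.26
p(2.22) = 5.80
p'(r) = 3.32*r - 0.11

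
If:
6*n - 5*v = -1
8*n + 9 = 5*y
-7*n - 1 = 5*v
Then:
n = -2/13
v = 1/65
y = 101/65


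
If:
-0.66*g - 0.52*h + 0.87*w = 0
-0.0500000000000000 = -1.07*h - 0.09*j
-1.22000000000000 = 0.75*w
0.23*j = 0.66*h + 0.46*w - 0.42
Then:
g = -2.45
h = 0.38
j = -3.98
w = -1.63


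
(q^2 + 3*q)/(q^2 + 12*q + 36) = q*(q + 3)/(q^2 + 12*q + 36)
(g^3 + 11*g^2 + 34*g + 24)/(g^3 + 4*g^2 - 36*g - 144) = (g + 1)/(g - 6)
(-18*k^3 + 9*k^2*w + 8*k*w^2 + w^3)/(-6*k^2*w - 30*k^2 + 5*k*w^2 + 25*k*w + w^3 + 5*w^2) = (3*k + w)/(w + 5)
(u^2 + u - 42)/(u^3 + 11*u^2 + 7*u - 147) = (u - 6)/(u^2 + 4*u - 21)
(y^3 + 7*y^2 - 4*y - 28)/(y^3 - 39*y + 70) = (y + 2)/(y - 5)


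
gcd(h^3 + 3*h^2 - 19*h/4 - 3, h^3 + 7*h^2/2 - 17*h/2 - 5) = h + 1/2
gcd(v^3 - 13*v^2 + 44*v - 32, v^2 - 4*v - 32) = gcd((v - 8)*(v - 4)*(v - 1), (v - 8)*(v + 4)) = v - 8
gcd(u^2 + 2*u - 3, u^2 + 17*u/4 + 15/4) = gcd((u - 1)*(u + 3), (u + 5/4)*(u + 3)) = u + 3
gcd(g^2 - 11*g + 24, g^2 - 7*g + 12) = g - 3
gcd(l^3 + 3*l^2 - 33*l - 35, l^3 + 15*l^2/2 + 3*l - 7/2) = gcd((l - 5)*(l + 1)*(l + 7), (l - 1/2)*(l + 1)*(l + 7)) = l^2 + 8*l + 7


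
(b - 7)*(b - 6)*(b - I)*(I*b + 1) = I*b^4 + 2*b^3 - 13*I*b^3 - 26*b^2 + 41*I*b^2 + 84*b + 13*I*b - 42*I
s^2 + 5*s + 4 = (s + 1)*(s + 4)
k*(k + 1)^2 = k^3 + 2*k^2 + k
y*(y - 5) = y^2 - 5*y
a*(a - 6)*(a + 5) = a^3 - a^2 - 30*a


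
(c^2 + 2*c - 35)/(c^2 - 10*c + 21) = (c^2 + 2*c - 35)/(c^2 - 10*c + 21)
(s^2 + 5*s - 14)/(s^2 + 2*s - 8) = (s + 7)/(s + 4)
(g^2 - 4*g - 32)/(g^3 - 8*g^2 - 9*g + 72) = (g + 4)/(g^2 - 9)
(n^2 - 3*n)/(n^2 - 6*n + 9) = n/(n - 3)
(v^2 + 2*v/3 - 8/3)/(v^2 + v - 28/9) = 3*(v + 2)/(3*v + 7)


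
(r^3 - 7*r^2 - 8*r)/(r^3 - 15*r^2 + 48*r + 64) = r/(r - 8)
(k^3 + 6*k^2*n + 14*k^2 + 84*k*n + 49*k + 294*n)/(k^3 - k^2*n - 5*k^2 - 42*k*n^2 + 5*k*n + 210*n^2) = (k^2 + 14*k + 49)/(k^2 - 7*k*n - 5*k + 35*n)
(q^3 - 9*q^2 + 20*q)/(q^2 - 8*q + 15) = q*(q - 4)/(q - 3)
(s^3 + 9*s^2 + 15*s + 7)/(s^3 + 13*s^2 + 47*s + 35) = (s + 1)/(s + 5)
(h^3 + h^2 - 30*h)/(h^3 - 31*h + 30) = h/(h - 1)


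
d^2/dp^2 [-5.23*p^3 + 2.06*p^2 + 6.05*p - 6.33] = 4.12 - 31.38*p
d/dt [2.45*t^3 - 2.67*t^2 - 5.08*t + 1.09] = 7.35*t^2 - 5.34*t - 5.08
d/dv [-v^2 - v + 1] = -2*v - 1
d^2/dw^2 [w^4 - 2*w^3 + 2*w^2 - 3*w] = 12*w^2 - 12*w + 4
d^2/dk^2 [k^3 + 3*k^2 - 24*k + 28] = 6*k + 6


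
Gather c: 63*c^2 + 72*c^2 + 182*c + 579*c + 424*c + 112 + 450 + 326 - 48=135*c^2 + 1185*c + 840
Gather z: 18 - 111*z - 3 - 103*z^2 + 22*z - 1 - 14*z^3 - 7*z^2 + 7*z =-14*z^3 - 110*z^2 - 82*z + 14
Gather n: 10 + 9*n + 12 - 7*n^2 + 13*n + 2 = -7*n^2 + 22*n + 24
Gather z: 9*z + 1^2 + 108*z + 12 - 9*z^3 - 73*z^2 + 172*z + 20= -9*z^3 - 73*z^2 + 289*z + 33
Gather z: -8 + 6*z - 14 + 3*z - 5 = 9*z - 27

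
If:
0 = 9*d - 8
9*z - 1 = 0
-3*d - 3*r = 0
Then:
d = 8/9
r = -8/9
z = 1/9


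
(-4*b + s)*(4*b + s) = -16*b^2 + s^2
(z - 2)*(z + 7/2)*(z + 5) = z^3 + 13*z^2/2 + z/2 - 35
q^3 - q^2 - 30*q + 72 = (q - 4)*(q - 3)*(q + 6)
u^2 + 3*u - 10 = (u - 2)*(u + 5)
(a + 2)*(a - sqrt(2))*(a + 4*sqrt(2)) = a^3 + 2*a^2 + 3*sqrt(2)*a^2 - 8*a + 6*sqrt(2)*a - 16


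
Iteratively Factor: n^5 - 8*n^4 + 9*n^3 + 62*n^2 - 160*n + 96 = (n - 4)*(n^4 - 4*n^3 - 7*n^2 + 34*n - 24) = (n - 4)*(n - 2)*(n^3 - 2*n^2 - 11*n + 12) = (n - 4)*(n - 2)*(n - 1)*(n^2 - n - 12) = (n - 4)^2*(n - 2)*(n - 1)*(n + 3)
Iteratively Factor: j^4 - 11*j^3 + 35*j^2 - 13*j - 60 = (j - 4)*(j^3 - 7*j^2 + 7*j + 15) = (j - 4)*(j + 1)*(j^2 - 8*j + 15) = (j - 5)*(j - 4)*(j + 1)*(j - 3)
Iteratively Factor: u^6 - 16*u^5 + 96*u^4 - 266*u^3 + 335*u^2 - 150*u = (u - 5)*(u^5 - 11*u^4 + 41*u^3 - 61*u^2 + 30*u) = u*(u - 5)*(u^4 - 11*u^3 + 41*u^2 - 61*u + 30) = u*(u - 5)^2*(u^3 - 6*u^2 + 11*u - 6) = u*(u - 5)^2*(u - 1)*(u^2 - 5*u + 6) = u*(u - 5)^2*(u - 2)*(u - 1)*(u - 3)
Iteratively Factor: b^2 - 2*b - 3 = (b - 3)*(b + 1)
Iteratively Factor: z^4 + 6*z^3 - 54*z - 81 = (z + 3)*(z^3 + 3*z^2 - 9*z - 27) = (z + 3)^2*(z^2 - 9) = (z + 3)^3*(z - 3)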